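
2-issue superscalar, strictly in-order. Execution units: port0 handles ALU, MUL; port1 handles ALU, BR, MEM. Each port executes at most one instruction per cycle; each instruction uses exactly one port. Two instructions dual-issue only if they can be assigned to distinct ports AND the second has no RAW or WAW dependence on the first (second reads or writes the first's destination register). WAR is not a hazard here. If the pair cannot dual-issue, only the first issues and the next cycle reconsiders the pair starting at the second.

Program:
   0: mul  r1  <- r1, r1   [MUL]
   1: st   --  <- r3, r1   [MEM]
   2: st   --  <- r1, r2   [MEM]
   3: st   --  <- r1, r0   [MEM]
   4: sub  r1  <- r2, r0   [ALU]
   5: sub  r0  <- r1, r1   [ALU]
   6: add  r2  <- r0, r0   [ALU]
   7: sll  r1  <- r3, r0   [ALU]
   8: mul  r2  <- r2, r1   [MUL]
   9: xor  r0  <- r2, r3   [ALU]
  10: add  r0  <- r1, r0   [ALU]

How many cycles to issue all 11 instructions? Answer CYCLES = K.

0. mul.MUL @i0  | RAW r1
1. st.MEM @i1  | no-port MEM/MEM
2. st.MEM @i2  | no-port MEM/MEM
3. st.MEM/sub.ALU @i3/i4  | 2-wide
4. sub.ALU @i5  | RAW r0
5. add.ALU/sll.ALU @i6/i7  | 2-wide
6. mul.MUL @i8  | RAW r2
7. xor.ALU @i9  | RAW+WAW r0
8. add.ALU @i10  | tail

CYCLES = 9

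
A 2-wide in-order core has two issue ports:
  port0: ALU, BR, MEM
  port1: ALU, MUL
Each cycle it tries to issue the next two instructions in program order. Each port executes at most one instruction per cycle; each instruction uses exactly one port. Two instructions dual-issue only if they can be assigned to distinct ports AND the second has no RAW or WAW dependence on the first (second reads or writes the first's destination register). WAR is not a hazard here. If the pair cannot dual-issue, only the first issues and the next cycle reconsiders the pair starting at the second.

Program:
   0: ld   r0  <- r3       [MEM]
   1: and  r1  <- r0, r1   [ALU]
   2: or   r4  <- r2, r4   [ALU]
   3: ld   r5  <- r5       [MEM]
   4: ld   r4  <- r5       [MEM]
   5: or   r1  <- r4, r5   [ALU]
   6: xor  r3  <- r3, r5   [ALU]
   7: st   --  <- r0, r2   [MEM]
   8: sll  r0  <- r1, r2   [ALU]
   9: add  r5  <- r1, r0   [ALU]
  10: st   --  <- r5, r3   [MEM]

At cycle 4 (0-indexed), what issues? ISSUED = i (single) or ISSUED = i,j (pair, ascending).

c0: i0 ld  RAW r0
c1: i1/i2 and/or  2-wide
c2: i3 ld  no-port MEM/MEM
c3: i4 ld  RAW r4
c4: i5/i6 or/xor  2-wide
c5: i7/i8 st/sll  2-wide
c6: i9 add  RAW r5
c7: i10 st  tail

ISSUED = 5,6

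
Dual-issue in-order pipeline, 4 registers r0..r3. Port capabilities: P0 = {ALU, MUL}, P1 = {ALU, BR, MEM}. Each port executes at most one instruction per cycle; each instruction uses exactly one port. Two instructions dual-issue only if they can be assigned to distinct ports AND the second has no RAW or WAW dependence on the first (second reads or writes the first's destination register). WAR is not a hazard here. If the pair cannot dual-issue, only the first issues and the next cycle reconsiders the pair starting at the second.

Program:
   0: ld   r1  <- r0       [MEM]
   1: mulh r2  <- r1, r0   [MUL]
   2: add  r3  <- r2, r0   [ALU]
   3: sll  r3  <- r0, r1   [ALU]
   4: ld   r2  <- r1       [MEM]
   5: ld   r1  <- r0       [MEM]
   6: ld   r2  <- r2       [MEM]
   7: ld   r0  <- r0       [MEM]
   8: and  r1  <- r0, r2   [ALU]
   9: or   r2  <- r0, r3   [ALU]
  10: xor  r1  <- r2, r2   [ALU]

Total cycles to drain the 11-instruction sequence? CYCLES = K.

CYCLES = 9

#0 head=0: ld i0 RAW r1
#1 head=1: mulh i1 RAW r2
#2 head=2: add i2 WAW r3
#3 head=3: sll;ld i3/i4 dual
#4 head=5: ld i5 no-port MEM/MEM
#5 head=6: ld i6 no-port MEM/MEM
#6 head=7: ld i7 RAW r0
#7 head=8: and;or i8/i9 dual
#8 head=10: xor i10 tail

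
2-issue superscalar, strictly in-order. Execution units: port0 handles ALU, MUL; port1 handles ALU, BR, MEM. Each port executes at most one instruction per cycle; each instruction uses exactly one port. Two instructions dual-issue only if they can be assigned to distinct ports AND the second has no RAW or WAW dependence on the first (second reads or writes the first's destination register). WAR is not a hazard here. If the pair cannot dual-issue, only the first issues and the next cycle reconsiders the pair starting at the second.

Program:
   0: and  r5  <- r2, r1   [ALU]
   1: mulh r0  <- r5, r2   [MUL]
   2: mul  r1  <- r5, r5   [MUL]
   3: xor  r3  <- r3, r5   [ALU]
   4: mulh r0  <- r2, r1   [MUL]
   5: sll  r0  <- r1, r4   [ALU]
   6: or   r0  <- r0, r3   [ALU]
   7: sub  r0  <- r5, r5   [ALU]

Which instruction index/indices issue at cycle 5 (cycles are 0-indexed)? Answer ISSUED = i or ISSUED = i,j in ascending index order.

c0: i0 and  RAW r5
c1: i1 mulh  no-port MUL/MUL
c2: i2/i3 mul/xor  2-wide
c3: i4 mulh  WAW r0
c4: i5 sll  RAW+WAW r0
c5: i6 or  WAW r0
c6: i7 sub  tail

ISSUED = 6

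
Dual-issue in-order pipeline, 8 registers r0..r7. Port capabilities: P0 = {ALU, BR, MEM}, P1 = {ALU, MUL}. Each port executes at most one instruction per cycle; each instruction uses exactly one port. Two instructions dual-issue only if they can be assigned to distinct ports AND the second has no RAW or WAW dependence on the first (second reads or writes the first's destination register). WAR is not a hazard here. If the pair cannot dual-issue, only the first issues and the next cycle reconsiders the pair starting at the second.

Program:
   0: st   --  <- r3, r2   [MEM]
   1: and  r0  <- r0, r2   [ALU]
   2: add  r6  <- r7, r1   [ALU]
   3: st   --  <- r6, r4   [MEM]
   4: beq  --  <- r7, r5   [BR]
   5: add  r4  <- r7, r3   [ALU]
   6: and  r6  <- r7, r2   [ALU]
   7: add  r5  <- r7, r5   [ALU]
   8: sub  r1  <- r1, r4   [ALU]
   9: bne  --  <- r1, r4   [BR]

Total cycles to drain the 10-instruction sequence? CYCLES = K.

0. st.MEM;and.ALU @i0&i1  | dual
1. add.ALU @i2  | RAW r6
2. st.MEM @i3  | no-port MEM/BR
3. beq.BR;add.ALU @i4&i5  | dual
4. and.ALU;add.ALU @i6&i7  | dual
5. sub.ALU @i8  | RAW r1
6. bne.BR @i9  | tail

CYCLES = 7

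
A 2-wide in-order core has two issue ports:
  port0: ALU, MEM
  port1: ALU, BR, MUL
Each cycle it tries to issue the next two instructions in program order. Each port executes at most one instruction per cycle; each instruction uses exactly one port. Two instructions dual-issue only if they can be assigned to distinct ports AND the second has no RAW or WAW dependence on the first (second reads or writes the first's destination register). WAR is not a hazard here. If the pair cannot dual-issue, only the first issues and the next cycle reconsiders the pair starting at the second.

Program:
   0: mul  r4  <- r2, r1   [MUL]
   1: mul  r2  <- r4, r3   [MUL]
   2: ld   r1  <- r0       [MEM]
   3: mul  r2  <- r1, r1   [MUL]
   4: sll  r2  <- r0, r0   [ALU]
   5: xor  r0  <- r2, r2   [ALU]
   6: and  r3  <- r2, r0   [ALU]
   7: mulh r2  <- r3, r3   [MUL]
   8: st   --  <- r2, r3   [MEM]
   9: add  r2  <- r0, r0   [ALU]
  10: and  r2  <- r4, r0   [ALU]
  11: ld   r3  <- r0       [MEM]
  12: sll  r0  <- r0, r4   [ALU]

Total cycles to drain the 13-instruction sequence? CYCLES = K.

CYCLES = 10

[0] i0  mul.MUL  -- no-port MUL/MUL
[1] i1/i2  mul.MUL ld.MEM  -- pair
[2] i3  mul.MUL  -- WAW r2
[3] i4  sll.ALU  -- RAW r2
[4] i5  xor.ALU  -- RAW r0
[5] i6  and.ALU  -- RAW r3
[6] i7  mulh.MUL  -- RAW r2
[7] i8/i9  st.MEM add.ALU  -- pair
[8] i10/i11  and.ALU ld.MEM  -- pair
[9] i12  sll.ALU  -- tail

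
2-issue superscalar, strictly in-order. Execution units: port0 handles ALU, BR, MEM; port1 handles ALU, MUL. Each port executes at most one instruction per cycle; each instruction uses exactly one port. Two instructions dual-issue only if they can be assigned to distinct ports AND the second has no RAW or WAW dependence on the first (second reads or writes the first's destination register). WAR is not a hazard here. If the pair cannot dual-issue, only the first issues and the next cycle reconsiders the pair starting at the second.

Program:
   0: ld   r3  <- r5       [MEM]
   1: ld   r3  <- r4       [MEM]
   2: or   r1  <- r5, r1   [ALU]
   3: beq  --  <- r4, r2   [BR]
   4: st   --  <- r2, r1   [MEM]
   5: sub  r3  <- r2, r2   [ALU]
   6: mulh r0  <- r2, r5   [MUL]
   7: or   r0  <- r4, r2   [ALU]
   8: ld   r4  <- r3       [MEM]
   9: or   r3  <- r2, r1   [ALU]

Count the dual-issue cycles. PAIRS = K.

  cy0 -> i0 (ld.MEM) no-port MEM/MEM
  cy1 -> i1+i2 (ld.MEM+or.ALU) 2-wide
  cy2 -> i3 (beq.BR) no-port BR/MEM
  cy3 -> i4+i5 (st.MEM+sub.ALU) 2-wide
  cy4 -> i6 (mulh.MUL) WAW r0
  cy5 -> i7+i8 (or.ALU+ld.MEM) 2-wide
  cy6 -> i9 (or.ALU) tail

PAIRS = 3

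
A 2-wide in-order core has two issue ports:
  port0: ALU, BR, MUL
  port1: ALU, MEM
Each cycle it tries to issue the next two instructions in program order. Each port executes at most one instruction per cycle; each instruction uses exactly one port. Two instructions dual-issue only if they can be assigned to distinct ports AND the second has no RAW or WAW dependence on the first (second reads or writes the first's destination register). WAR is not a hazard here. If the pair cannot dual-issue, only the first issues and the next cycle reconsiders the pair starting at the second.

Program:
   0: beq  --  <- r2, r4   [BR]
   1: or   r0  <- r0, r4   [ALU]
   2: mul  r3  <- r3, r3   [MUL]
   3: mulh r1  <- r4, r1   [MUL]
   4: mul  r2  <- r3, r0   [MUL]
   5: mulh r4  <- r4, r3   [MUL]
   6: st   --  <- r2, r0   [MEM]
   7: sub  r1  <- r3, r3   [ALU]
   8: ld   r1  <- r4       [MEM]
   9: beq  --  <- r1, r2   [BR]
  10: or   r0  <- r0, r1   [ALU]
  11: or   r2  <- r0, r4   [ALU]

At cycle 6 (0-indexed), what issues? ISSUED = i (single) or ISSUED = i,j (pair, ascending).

ISSUED = 8

#0 head=0: beq/or i0,i1 pair
#1 head=2: mul i2 no-port MUL/MUL
#2 head=3: mulh i3 no-port MUL/MUL
#3 head=4: mul i4 no-port MUL/MUL
#4 head=5: mulh/st i5,i6 pair
#5 head=7: sub i7 WAW r1
#6 head=8: ld i8 RAW r1
#7 head=9: beq/or i9,i10 pair
#8 head=11: or i11 tail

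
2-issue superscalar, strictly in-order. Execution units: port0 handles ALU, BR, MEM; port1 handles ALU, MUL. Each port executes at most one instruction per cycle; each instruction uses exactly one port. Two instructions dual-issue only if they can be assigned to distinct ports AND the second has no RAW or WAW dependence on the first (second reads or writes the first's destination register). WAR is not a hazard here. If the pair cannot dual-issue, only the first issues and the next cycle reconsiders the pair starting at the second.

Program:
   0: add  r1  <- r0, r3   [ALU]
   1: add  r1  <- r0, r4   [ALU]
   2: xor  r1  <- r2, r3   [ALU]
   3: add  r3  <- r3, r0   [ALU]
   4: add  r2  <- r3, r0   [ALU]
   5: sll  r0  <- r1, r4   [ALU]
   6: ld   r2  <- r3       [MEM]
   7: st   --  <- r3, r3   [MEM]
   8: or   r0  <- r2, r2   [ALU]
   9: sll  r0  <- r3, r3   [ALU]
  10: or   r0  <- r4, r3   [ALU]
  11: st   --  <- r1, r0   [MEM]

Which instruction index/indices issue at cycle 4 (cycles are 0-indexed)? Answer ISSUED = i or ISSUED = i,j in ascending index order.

ISSUED = 6

t=0 i0:add.ALU ; WAW r1
t=1 i1:add.ALU ; WAW r1
t=2 i2,i3:xor.ALU+add.ALU ; pair
t=3 i4,i5:add.ALU+sll.ALU ; pair
t=4 i6:ld.MEM ; no-port MEM/MEM
t=5 i7,i8:st.MEM+or.ALU ; pair
t=6 i9:sll.ALU ; WAW r0
t=7 i10:or.ALU ; RAW r0
t=8 i11:st.MEM ; tail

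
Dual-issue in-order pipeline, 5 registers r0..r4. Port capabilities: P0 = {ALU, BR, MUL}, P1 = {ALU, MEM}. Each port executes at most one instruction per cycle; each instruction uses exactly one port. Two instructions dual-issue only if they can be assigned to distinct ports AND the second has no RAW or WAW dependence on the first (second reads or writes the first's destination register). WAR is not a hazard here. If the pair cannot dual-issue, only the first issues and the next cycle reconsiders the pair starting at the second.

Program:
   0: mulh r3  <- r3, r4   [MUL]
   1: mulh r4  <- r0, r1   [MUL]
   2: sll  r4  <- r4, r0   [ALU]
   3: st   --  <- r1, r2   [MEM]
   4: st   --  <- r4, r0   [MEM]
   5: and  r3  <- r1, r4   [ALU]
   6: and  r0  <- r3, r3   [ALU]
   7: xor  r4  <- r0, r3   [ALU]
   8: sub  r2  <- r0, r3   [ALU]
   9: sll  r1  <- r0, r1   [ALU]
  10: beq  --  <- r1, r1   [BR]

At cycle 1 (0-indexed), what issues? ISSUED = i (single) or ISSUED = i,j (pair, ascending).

ISSUED = 1

0. mulh @i0  | no-port MUL/MUL
1. mulh @i1  | RAW+WAW r4
2. sll st @i2&i3  | 2-wide
3. st and @i4&i5  | 2-wide
4. and @i6  | RAW r0
5. xor sub @i7&i8  | 2-wide
6. sll @i9  | RAW r1
7. beq @i10  | tail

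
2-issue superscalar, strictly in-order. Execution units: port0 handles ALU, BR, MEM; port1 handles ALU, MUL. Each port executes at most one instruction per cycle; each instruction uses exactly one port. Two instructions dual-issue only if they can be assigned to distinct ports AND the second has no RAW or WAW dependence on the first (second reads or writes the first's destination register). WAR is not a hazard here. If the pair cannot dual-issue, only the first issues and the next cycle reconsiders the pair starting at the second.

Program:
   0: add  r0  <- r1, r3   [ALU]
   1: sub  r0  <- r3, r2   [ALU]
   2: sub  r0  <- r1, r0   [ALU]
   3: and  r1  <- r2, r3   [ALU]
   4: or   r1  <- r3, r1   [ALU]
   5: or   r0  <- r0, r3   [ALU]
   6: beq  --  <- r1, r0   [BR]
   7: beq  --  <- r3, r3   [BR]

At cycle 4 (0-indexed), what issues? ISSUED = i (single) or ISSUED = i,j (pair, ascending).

t=0 i0:add.ALU ; WAW r0
t=1 i1:sub.ALU ; RAW+WAW r0
t=2 i2+i3:sub.ALU and.ALU ; pair
t=3 i4+i5:or.ALU or.ALU ; pair
t=4 i6:beq.BR ; no-port BR/BR
t=5 i7:beq.BR ; tail

ISSUED = 6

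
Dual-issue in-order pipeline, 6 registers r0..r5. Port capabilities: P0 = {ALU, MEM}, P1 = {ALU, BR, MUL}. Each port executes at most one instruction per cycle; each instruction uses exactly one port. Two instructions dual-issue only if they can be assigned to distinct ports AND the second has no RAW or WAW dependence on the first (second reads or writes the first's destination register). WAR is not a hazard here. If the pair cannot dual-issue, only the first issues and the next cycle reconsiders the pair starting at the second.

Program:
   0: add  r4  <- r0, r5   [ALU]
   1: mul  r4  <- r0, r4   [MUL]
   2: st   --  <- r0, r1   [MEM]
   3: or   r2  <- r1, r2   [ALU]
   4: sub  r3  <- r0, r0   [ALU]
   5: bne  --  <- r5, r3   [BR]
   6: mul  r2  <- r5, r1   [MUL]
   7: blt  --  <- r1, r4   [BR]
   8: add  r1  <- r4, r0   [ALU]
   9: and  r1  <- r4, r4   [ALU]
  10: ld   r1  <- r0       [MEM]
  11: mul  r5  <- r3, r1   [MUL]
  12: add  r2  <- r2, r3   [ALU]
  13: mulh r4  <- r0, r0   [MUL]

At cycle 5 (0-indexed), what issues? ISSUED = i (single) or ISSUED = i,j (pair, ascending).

ISSUED = 7,8

#0 head=0: add.ALU i0 RAW+WAW r4
#1 head=1: mul.MUL;st.MEM i1,i2 dual
#2 head=3: or.ALU;sub.ALU i3,i4 dual
#3 head=5: bne.BR i5 no-port BR/MUL
#4 head=6: mul.MUL i6 no-port MUL/BR
#5 head=7: blt.BR;add.ALU i7,i8 dual
#6 head=9: and.ALU i9 WAW r1
#7 head=10: ld.MEM i10 RAW r1
#8 head=11: mul.MUL;add.ALU i11,i12 dual
#9 head=13: mulh.MUL i13 tail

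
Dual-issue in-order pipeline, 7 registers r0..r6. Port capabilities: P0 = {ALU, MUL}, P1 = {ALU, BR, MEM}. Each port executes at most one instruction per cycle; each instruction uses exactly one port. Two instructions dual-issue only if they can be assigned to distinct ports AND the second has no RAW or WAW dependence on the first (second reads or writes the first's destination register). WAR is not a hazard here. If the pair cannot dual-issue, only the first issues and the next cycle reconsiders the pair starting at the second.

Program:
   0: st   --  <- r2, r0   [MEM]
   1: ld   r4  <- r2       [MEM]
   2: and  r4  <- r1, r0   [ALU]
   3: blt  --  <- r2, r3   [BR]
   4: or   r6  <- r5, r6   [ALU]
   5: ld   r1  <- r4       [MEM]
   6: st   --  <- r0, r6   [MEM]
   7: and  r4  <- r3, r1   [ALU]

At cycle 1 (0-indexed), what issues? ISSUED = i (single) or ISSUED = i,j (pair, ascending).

t=0 i0:st ; no-port MEM/MEM
t=1 i1:ld ; WAW r4
t=2 i2&i3:and/blt ; pair
t=3 i4&i5:or/ld ; pair
t=4 i6&i7:st/and ; pair

ISSUED = 1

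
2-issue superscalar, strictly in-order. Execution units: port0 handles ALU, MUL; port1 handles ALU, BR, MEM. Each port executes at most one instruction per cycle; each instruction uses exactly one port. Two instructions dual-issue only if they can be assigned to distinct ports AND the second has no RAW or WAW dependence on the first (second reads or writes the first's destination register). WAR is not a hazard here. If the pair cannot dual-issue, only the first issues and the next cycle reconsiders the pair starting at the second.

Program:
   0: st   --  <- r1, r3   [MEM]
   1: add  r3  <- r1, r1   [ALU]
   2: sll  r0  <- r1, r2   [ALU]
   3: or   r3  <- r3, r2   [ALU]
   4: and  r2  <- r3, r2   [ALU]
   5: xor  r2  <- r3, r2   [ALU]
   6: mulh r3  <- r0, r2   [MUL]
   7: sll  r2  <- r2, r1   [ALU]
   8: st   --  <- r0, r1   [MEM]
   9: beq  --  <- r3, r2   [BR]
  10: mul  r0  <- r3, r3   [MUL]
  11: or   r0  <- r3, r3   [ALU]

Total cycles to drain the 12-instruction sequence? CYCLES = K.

CYCLES = 8

0. st;add @i0,i1  | 2-wide
1. sll;or @i2,i3  | 2-wide
2. and @i4  | RAW+WAW r2
3. xor @i5  | RAW r2
4. mulh;sll @i6,i7  | 2-wide
5. st @i8  | no-port MEM/BR
6. beq;mul @i9,i10  | 2-wide
7. or @i11  | tail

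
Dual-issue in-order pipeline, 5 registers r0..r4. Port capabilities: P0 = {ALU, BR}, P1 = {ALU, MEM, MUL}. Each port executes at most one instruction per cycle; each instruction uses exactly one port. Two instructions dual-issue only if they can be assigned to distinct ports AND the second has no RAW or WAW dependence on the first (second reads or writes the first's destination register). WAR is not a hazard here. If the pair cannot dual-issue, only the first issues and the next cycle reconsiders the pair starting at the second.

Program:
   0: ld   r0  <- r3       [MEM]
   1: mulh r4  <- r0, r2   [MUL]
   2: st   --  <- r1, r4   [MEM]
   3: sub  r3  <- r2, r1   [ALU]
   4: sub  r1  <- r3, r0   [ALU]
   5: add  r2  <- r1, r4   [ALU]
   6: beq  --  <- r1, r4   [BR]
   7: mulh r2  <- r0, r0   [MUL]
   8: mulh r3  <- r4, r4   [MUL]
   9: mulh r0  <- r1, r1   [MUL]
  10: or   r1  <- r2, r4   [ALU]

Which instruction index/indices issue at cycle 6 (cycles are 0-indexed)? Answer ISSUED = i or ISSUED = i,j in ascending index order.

c0: i0 ld  no-port MEM/MUL
c1: i1 mulh  no-port MUL/MEM
c2: i2/i3 st+sub  dual
c3: i4 sub  RAW r1
c4: i5/i6 add+beq  dual
c5: i7 mulh  no-port MUL/MUL
c6: i8 mulh  no-port MUL/MUL
c7: i9/i10 mulh+or  dual

ISSUED = 8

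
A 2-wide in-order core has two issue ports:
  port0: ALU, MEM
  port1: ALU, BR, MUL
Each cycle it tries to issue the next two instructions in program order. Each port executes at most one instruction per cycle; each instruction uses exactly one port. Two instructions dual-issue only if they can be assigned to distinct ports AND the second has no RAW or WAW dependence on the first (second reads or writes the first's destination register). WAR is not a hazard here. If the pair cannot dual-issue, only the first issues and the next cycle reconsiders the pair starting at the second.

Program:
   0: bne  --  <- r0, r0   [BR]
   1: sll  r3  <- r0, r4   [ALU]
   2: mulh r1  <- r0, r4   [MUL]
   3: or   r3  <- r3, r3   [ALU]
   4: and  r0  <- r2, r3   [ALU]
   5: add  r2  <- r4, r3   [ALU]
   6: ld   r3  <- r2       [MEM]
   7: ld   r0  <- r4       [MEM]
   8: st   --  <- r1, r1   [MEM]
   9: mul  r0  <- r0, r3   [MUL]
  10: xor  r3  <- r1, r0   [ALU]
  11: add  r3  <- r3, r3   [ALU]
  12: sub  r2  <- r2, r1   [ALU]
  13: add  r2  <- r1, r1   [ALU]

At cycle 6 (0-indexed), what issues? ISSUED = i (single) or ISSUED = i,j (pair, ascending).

ISSUED = 10

#0 head=0: bne.BR;sll.ALU i0+i1 pair
#1 head=2: mulh.MUL;or.ALU i2+i3 pair
#2 head=4: and.ALU;add.ALU i4+i5 pair
#3 head=6: ld.MEM i6 no-port MEM/MEM
#4 head=7: ld.MEM i7 no-port MEM/MEM
#5 head=8: st.MEM;mul.MUL i8+i9 pair
#6 head=10: xor.ALU i10 RAW+WAW r3
#7 head=11: add.ALU;sub.ALU i11+i12 pair
#8 head=13: add.ALU i13 tail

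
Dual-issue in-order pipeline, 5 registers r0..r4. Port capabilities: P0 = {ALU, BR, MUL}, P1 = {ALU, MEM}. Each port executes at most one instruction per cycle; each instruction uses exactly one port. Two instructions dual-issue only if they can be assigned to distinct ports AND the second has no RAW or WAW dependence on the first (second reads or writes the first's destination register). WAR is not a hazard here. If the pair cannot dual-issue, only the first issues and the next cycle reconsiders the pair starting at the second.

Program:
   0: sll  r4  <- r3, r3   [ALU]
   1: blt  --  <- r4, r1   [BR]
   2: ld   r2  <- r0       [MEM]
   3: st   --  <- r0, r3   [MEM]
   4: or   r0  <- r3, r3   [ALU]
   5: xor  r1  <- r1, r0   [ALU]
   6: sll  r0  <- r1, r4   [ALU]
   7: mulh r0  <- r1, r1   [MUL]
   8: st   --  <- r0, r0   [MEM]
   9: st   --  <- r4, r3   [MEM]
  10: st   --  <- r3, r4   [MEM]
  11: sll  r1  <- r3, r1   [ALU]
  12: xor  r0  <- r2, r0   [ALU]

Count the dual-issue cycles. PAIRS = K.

#0 head=0: sll i0 RAW r4
#1 head=1: blt;ld i1&i2 dual
#2 head=3: st;or i3&i4 dual
#3 head=5: xor i5 RAW r1
#4 head=6: sll i6 WAW r0
#5 head=7: mulh i7 RAW r0
#6 head=8: st i8 no-port MEM/MEM
#7 head=9: st i9 no-port MEM/MEM
#8 head=10: st;sll i10&i11 dual
#9 head=12: xor i12 tail

PAIRS = 3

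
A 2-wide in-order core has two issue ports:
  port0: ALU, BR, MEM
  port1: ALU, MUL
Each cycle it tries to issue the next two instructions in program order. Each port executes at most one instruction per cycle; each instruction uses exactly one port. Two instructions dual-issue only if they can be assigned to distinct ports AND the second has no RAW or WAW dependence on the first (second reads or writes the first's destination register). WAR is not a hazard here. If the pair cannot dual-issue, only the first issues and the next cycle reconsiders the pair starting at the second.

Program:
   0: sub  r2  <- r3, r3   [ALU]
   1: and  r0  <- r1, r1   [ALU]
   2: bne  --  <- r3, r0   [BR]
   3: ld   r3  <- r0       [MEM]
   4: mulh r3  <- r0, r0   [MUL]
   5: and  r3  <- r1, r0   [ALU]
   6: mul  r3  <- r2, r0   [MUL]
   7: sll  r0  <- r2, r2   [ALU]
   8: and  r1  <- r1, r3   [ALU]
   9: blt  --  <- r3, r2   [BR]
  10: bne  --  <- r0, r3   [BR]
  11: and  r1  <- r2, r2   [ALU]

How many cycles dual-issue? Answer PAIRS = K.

PAIRS = 4

#0 head=0: sub/and i0&i1 2-wide
#1 head=2: bne i2 no-port BR/MEM
#2 head=3: ld i3 WAW r3
#3 head=4: mulh i4 WAW r3
#4 head=5: and i5 WAW r3
#5 head=6: mul/sll i6&i7 2-wide
#6 head=8: and/blt i8&i9 2-wide
#7 head=10: bne/and i10&i11 2-wide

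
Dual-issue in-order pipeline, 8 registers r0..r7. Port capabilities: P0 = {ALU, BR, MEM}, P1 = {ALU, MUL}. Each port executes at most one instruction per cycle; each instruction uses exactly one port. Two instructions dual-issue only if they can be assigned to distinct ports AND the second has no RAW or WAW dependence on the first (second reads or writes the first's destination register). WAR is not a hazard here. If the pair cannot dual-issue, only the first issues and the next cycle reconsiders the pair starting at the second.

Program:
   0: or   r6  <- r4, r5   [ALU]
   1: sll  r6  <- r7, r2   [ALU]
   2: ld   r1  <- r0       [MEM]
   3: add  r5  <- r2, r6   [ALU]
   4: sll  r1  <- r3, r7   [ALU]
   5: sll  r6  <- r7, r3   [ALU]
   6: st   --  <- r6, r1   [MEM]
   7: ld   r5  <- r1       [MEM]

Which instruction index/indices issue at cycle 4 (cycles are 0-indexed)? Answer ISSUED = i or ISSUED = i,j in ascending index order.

ISSUED = 6

t=0 i0:or ; WAW r6
t=1 i1/i2:sll ld ; pair
t=2 i3/i4:add sll ; pair
t=3 i5:sll ; RAW r6
t=4 i6:st ; no-port MEM/MEM
t=5 i7:ld ; tail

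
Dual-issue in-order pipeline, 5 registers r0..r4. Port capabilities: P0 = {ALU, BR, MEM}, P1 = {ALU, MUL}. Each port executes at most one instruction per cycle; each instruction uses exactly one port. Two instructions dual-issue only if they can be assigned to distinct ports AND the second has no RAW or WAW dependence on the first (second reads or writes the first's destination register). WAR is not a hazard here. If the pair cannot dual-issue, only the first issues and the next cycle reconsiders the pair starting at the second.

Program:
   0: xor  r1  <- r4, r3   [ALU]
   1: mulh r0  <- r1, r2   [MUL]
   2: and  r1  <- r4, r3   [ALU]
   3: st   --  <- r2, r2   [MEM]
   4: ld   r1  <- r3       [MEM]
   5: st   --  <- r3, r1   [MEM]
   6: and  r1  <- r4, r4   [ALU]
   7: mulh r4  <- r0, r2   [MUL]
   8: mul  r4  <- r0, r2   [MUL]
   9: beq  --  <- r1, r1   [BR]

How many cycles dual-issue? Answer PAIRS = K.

#0 head=0: xor i0 RAW r1
#1 head=1: mulh;and i1/i2 pair
#2 head=3: st i3 no-port MEM/MEM
#3 head=4: ld i4 no-port MEM/MEM
#4 head=5: st;and i5/i6 pair
#5 head=7: mulh i7 no-port MUL/MUL
#6 head=8: mul;beq i8/i9 pair

PAIRS = 3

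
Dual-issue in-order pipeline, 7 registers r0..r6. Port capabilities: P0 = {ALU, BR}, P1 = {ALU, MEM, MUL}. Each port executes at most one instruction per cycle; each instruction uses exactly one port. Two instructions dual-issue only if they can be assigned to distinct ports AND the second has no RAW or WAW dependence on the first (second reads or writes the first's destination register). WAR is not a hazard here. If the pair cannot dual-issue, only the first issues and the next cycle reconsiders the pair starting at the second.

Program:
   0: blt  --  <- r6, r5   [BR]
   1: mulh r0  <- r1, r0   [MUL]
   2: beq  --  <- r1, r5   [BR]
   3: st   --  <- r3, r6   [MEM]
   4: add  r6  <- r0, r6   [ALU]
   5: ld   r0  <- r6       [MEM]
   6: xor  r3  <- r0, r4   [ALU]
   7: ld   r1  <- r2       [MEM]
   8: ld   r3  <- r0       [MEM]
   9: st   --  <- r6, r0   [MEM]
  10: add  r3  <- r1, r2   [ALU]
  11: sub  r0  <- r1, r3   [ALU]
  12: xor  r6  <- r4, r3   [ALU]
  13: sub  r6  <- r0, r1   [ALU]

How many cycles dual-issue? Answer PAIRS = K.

PAIRS = 5

[0] i0/i1  blt+mulh  -- dual
[1] i2/i3  beq+st  -- dual
[2] i4  add  -- RAW r6
[3] i5  ld  -- RAW r0
[4] i6/i7  xor+ld  -- dual
[5] i8  ld  -- no-port MEM/MEM
[6] i9/i10  st+add  -- dual
[7] i11/i12  sub+xor  -- dual
[8] i13  sub  -- tail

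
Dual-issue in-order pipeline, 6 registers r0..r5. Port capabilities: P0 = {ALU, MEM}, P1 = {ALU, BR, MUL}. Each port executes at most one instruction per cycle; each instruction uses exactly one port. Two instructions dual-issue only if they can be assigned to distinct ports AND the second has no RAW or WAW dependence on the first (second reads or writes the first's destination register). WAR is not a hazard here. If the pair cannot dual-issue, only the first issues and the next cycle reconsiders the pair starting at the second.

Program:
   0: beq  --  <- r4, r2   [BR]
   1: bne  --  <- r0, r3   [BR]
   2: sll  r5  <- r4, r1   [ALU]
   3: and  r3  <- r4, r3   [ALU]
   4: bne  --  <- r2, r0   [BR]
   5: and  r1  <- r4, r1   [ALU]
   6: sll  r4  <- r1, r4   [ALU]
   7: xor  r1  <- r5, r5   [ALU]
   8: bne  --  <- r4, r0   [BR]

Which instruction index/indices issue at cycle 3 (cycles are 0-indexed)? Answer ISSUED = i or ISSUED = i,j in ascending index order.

  cy0 -> i0 (beq) no-port BR/BR
  cy1 -> i1,i2 (bne sll) pair
  cy2 -> i3,i4 (and bne) pair
  cy3 -> i5 (and) RAW r1
  cy4 -> i6,i7 (sll xor) pair
  cy5 -> i8 (bne) tail

ISSUED = 5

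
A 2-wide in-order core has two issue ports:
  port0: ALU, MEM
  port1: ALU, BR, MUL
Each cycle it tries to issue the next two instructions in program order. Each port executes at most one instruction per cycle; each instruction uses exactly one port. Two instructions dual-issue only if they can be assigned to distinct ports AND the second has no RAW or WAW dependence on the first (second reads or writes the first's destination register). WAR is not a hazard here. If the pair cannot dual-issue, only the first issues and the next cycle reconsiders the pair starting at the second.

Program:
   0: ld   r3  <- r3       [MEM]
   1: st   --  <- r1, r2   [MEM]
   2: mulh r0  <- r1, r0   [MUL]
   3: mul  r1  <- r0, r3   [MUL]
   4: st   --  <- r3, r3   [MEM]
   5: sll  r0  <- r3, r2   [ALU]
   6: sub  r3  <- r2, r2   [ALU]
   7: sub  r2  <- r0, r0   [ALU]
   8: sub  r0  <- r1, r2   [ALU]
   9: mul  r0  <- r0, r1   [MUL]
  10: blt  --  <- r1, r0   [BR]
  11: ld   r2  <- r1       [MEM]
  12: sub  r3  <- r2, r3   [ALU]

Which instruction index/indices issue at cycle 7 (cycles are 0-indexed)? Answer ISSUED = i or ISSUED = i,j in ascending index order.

0. ld @i0  | no-port MEM/MEM
1. st+mulh @i1/i2  | dual
2. mul+st @i3/i4  | dual
3. sll+sub @i5/i6  | dual
4. sub @i7  | RAW r2
5. sub @i8  | RAW+WAW r0
6. mul @i9  | no-port MUL/BR
7. blt+ld @i10/i11  | dual
8. sub @i12  | tail

ISSUED = 10,11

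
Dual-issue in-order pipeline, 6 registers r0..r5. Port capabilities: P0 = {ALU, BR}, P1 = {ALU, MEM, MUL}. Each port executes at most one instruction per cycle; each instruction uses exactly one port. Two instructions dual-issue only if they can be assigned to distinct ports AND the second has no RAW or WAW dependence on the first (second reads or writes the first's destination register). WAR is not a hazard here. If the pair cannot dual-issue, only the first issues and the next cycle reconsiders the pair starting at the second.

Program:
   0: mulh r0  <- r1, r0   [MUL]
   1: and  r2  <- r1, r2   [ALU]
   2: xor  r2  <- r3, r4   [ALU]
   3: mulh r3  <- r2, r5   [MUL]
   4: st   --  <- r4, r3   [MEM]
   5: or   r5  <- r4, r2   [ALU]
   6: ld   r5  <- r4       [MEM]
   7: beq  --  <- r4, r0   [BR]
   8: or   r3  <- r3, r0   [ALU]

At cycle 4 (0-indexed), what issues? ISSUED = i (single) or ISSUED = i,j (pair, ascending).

t=0 i0&i1:mulh and ; pair
t=1 i2:xor ; RAW r2
t=2 i3:mulh ; no-port MUL/MEM
t=3 i4&i5:st or ; pair
t=4 i6&i7:ld beq ; pair
t=5 i8:or ; tail

ISSUED = 6,7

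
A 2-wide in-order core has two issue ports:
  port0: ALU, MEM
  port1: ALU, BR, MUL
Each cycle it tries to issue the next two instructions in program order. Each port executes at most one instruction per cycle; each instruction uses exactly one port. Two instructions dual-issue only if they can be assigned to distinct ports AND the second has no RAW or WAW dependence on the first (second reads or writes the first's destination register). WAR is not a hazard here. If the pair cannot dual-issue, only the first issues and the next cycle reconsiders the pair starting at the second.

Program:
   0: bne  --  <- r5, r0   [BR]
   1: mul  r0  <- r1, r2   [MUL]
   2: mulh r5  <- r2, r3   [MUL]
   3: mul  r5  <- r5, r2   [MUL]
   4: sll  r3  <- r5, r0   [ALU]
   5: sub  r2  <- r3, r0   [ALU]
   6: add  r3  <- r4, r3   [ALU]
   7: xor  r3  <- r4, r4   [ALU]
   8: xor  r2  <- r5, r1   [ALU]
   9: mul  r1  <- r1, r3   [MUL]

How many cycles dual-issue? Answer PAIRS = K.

PAIRS = 2

0. bne.BR @i0  | no-port BR/MUL
1. mul.MUL @i1  | no-port MUL/MUL
2. mulh.MUL @i2  | no-port MUL/MUL
3. mul.MUL @i3  | RAW r5
4. sll.ALU @i4  | RAW r3
5. sub.ALU/add.ALU @i5/i6  | 2-wide
6. xor.ALU/xor.ALU @i7/i8  | 2-wide
7. mul.MUL @i9  | tail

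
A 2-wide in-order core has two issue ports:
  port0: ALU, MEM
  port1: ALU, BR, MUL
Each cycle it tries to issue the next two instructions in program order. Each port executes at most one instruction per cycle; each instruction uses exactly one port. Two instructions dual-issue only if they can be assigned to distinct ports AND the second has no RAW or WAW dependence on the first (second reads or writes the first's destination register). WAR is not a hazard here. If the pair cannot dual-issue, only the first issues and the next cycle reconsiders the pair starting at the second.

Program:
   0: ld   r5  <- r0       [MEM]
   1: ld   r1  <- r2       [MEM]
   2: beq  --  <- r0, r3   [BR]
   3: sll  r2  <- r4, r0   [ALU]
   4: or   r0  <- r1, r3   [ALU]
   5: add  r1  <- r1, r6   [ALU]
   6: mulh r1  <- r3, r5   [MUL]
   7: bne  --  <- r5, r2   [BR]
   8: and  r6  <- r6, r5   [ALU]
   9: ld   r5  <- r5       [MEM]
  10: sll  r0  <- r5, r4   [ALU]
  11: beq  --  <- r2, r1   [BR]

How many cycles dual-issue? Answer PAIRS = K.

#0 head=0: ld i0 no-port MEM/MEM
#1 head=1: ld beq i1+i2 2-wide
#2 head=3: sll or i3+i4 2-wide
#3 head=5: add i5 WAW r1
#4 head=6: mulh i6 no-port MUL/BR
#5 head=7: bne and i7+i8 2-wide
#6 head=9: ld i9 RAW r5
#7 head=10: sll beq i10+i11 2-wide

PAIRS = 4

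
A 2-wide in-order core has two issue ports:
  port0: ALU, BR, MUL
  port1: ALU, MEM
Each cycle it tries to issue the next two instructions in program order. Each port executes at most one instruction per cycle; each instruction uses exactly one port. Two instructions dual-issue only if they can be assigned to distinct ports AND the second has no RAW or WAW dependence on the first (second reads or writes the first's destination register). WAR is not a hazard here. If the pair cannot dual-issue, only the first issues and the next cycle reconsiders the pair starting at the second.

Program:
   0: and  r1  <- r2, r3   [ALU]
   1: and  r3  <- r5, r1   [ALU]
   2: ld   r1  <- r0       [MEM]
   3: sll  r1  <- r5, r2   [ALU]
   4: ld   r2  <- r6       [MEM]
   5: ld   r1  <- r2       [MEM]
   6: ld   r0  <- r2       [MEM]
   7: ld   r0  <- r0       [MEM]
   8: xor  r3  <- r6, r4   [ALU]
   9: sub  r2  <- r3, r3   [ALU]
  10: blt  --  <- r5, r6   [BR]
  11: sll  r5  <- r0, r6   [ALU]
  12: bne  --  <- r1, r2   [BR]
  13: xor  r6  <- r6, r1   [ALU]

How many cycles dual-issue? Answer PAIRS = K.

PAIRS = 5

[0] i0  and.ALU  -- RAW r1
[1] i1,i2  and.ALU;ld.MEM  -- dual
[2] i3,i4  sll.ALU;ld.MEM  -- dual
[3] i5  ld.MEM  -- no-port MEM/MEM
[4] i6  ld.MEM  -- no-port MEM/MEM
[5] i7,i8  ld.MEM;xor.ALU  -- dual
[6] i9,i10  sub.ALU;blt.BR  -- dual
[7] i11,i12  sll.ALU;bne.BR  -- dual
[8] i13  xor.ALU  -- tail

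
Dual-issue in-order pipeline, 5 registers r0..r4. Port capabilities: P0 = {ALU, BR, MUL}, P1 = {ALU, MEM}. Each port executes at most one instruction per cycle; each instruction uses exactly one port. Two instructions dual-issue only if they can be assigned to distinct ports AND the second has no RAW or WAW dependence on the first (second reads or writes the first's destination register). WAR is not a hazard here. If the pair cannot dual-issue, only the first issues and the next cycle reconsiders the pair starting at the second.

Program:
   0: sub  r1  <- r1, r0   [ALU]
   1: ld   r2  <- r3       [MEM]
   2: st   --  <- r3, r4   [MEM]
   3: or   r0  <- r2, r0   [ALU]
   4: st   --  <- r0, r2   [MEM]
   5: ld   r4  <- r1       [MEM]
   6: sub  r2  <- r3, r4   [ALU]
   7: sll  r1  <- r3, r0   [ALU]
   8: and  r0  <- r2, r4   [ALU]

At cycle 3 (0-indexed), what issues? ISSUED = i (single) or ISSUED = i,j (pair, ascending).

t=0 i0+i1:sub.ALU ld.MEM ; 2-wide
t=1 i2+i3:st.MEM or.ALU ; 2-wide
t=2 i4:st.MEM ; no-port MEM/MEM
t=3 i5:ld.MEM ; RAW r4
t=4 i6+i7:sub.ALU sll.ALU ; 2-wide
t=5 i8:and.ALU ; tail

ISSUED = 5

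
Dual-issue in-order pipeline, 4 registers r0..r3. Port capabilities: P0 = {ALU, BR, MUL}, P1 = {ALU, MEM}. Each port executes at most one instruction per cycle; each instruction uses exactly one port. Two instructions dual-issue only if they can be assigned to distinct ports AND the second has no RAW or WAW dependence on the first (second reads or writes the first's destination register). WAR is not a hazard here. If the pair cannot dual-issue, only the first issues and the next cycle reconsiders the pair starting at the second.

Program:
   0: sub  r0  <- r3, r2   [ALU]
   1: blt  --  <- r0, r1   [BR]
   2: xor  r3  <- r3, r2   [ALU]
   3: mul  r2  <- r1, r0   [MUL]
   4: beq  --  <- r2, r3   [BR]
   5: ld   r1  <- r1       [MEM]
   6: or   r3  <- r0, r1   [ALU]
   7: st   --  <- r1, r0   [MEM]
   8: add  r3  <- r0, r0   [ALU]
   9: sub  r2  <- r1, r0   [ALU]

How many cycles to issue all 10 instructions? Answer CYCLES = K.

c0: i0 sub.ALU  RAW r0
c1: i1&i2 blt.BR;xor.ALU  pair
c2: i3 mul.MUL  no-port MUL/BR
c3: i4&i5 beq.BR;ld.MEM  pair
c4: i6&i7 or.ALU;st.MEM  pair
c5: i8&i9 add.ALU;sub.ALU  pair

CYCLES = 6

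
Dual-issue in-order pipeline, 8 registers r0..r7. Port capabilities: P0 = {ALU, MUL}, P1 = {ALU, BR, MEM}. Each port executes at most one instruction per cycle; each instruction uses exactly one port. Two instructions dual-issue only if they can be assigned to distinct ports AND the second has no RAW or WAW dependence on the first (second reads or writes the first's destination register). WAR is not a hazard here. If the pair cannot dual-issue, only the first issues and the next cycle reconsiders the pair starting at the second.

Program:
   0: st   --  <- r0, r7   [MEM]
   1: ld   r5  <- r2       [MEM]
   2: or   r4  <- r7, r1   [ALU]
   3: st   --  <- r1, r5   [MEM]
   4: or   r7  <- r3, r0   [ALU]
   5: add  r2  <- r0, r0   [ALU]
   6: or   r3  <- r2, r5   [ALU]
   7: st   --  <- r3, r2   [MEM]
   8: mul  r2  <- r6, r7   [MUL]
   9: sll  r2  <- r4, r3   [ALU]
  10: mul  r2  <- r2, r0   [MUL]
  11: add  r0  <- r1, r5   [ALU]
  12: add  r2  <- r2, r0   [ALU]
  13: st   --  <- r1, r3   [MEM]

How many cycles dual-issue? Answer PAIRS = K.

PAIRS = 5

[0] i0  st  -- no-port MEM/MEM
[1] i1,i2  ld;or  -- 2-wide
[2] i3,i4  st;or  -- 2-wide
[3] i5  add  -- RAW r2
[4] i6  or  -- RAW r3
[5] i7,i8  st;mul  -- 2-wide
[6] i9  sll  -- RAW+WAW r2
[7] i10,i11  mul;add  -- 2-wide
[8] i12,i13  add;st  -- 2-wide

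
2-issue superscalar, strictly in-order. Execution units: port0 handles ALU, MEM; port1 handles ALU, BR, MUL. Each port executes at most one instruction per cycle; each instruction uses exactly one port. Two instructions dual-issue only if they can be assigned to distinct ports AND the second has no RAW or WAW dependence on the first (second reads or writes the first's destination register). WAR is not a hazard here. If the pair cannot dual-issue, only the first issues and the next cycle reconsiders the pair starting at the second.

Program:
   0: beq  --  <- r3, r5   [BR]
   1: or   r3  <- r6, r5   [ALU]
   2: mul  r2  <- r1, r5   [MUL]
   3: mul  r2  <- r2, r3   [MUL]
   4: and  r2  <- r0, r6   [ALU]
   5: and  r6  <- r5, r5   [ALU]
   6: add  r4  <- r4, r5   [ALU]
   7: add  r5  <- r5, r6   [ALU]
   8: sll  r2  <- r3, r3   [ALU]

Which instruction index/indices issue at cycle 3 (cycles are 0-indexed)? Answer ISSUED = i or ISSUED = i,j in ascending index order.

ISSUED = 4,5

c0: i0&i1 beq+or  dual
c1: i2 mul  no-port MUL/MUL
c2: i3 mul  WAW r2
c3: i4&i5 and+and  dual
c4: i6&i7 add+add  dual
c5: i8 sll  tail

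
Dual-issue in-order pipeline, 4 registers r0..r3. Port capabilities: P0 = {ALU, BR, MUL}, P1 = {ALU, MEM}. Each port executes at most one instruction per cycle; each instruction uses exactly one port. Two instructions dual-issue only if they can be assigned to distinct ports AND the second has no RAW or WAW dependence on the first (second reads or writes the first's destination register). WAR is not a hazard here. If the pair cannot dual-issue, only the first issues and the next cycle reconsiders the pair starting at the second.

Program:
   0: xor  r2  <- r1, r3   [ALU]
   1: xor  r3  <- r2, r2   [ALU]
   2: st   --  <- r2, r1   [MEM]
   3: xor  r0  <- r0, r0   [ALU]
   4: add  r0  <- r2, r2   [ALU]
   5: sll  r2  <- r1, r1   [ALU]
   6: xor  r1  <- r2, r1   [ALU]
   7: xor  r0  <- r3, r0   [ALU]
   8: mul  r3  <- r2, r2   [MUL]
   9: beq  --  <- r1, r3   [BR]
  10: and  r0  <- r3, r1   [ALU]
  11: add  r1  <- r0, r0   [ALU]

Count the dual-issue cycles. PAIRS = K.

0. xor @i0  | RAW r2
1. xor st @i1,i2  | 2-wide
2. xor @i3  | WAW r0
3. add sll @i4,i5  | 2-wide
4. xor xor @i6,i7  | 2-wide
5. mul @i8  | no-port MUL/BR
6. beq and @i9,i10  | 2-wide
7. add @i11  | tail

PAIRS = 4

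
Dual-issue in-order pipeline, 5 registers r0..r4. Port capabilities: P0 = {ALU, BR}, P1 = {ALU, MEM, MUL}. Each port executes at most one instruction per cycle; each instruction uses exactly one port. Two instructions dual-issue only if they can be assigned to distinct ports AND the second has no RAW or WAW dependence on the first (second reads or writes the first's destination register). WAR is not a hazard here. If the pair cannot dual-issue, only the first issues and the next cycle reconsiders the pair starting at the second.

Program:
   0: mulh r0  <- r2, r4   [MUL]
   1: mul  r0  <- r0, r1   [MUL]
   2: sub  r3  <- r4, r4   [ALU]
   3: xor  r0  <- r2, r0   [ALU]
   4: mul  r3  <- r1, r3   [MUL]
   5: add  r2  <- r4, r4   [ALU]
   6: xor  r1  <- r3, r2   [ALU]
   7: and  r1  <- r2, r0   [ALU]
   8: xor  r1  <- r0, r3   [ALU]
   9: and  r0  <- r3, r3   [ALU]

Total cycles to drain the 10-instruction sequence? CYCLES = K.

0. mulh.MUL @i0  | no-port MUL/MUL
1. mul.MUL+sub.ALU @i1/i2  | pair
2. xor.ALU+mul.MUL @i3/i4  | pair
3. add.ALU @i5  | RAW r2
4. xor.ALU @i6  | WAW r1
5. and.ALU @i7  | WAW r1
6. xor.ALU+and.ALU @i8/i9  | pair

CYCLES = 7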